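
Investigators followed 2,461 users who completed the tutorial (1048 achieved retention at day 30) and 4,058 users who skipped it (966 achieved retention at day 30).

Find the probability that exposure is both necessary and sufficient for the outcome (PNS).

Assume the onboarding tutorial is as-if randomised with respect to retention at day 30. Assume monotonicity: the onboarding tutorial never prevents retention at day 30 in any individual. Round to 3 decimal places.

p₁ = P(outcome | exposed) = 1048/2461 = 0.42584
p₀ = P(outcome | unexposed) = 966/4058 = 0.23805
Under exogeneity and monotonicity, PNS = p₁ − p₀.
PNS = 0.42584 − 0.23805 = 0.18779

PNS ≈ 0.188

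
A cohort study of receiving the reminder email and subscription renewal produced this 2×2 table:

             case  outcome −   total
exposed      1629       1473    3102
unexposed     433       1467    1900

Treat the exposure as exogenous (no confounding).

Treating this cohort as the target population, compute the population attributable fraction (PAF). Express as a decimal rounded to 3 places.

PAF ≈ 0.447

p₁ = P(outcome | exposed) = 1629/3102 = 0.52515
p₀ = P(outcome | unexposed) = 433/1900 = 0.22789
Exposure prevalence π = 3102/5002 = 0.62015; overall risk P(Y=1) = 0.41224.
Under exogeneity, PAF = [P(Y=1) − p₀]/P(Y=1).
PAF = (0.41224 − 0.22789) / 0.41224 ≈ 0.4472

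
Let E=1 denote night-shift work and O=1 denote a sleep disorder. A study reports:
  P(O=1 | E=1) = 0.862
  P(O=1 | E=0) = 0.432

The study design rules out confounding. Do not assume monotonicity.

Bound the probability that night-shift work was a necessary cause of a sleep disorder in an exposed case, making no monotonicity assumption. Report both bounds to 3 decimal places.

0.499 ≤ PN ≤ 0.659

Let p₁ = 0.862, p₀ = 0.432.
Under exogeneity alone the bounds on PN are max{0,(p₁−p₀)/p₁} ≤ PN ≤ min{1,(1−p₀)/p₁}.
  lower = (p₁ − p₀)/p₁ = 0.43 / 0.862 ≈ 0.4988
  upper = min{1, (1 − p₀)/p₁} = 0.568 / 0.862 ≈ 0.6589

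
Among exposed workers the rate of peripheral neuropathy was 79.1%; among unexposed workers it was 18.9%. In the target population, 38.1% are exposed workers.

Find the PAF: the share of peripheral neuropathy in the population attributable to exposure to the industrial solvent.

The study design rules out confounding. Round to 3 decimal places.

PAF ≈ 0.548

p₁ = 0.791, p₀ = 0.189.
Overall risk P(Y=1) = π·p₁ + (1−π)·p₀ = 0.381×0.791 + 0.619×0.189 = 0.41836.
Under exogeneity, PAF = [P(Y=1) − p₀] / P(Y=1).
PAF = (0.41836 − 0.189) / 0.41836 ≈ 0.5482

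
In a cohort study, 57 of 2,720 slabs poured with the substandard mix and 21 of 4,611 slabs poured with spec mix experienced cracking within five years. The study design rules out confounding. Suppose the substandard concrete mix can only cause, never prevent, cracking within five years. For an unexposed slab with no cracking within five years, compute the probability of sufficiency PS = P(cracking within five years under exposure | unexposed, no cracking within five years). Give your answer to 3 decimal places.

PS ≈ 0.016

p₁ = P(outcome | exposed) = 57/2720 = 0.020956
p₀ = P(outcome | unexposed) = 21/4611 = 0.0045543
Under exogeneity and monotonicity, PS = (p₁ − p₀) / (1 − p₀).
PS = (0.020956 − 0.0045543) / (1 − 0.0045543) = 0.016402 / 0.99545 ≈ 0.0165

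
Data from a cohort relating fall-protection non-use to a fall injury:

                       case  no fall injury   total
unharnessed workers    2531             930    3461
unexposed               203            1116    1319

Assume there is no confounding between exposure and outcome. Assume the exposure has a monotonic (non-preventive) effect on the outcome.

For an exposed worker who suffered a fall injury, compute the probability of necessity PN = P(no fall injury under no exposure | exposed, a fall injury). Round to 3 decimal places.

PN ≈ 0.790

p₁ = P(outcome | exposed) = 2531/3461 = 0.73129
p₀ = P(outcome | unexposed) = 203/1319 = 0.1539
Under exogeneity and monotonicity, PN = (p₁ − p₀)/p₁.
PN = (0.73129 − 0.1539) / 0.73129 ≈ 0.7895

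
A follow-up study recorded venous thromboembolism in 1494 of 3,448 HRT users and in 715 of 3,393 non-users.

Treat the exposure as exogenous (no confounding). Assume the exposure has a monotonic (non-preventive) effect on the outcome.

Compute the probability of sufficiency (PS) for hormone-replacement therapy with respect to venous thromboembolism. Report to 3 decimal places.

p₁ = P(outcome | exposed) = 1494/3448 = 0.43329
p₀ = P(outcome | unexposed) = 715/3393 = 0.21073
Under exogeneity and monotonicity, PS = (p₁ − p₀) / (1 − p₀).
PS = (0.43329 − 0.21073) / (1 − 0.21073) = 0.22257 / 0.78927 ≈ 0.2820

PS ≈ 0.282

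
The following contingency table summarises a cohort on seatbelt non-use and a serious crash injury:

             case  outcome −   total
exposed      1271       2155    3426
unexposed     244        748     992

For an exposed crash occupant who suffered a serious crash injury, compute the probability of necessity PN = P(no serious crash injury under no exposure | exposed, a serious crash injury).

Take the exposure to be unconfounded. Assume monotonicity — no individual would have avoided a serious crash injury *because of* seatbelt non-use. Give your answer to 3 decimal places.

p₁ = P(outcome | exposed) = 1271/3426 = 0.37099
p₀ = P(outcome | unexposed) = 244/992 = 0.24597
Under exogeneity and monotonicity, PN = (p₁ − p₀)/p₁.
PN = (0.37099 − 0.24597) / 0.37099 ≈ 0.3370

PN ≈ 0.337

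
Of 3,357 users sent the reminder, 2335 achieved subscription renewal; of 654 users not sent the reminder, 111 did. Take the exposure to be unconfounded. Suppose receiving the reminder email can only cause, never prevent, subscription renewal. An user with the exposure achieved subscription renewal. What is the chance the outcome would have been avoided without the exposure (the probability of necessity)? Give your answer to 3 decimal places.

p₁ = P(outcome | exposed) = 2335/3357 = 0.69556
p₀ = P(outcome | unexposed) = 111/654 = 0.16972
Under exogeneity and monotonicity, PN = (p₁ − p₀) / p₁.
PN = (0.69556 − 0.16972) / 0.69556 = 0.52584 / 0.69556 ≈ 0.7560

PN ≈ 0.756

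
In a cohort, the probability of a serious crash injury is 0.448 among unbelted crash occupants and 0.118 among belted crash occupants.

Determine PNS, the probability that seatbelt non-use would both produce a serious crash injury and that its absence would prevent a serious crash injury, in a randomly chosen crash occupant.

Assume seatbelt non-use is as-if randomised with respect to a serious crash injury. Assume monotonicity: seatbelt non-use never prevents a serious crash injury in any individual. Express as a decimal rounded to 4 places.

PNS ≈ 0.3300

Let p₁ = 0.448, p₀ = 0.118.
Under exogeneity and monotonicity, PNS = p₁ − p₀.
PNS = 0.448 − 0.118 = 0.33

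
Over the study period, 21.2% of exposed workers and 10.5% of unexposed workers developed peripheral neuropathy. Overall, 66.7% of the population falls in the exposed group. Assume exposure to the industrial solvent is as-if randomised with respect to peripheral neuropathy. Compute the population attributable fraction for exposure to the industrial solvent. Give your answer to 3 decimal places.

p₁ = 0.212, p₀ = 0.105.
Overall risk P(Y=1) = π·p₁ + (1−π)·p₀ = 0.667×0.212 + 0.333×0.105 = 0.17637.
Under exogeneity, PAF = [P(Y=1) − p₀] / P(Y=1).
PAF = (0.17637 − 0.105) / 0.17637 ≈ 0.4047

PAF ≈ 0.405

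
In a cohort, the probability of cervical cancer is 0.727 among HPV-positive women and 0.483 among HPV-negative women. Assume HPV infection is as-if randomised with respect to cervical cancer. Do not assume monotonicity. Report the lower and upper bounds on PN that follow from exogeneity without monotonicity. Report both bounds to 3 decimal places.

Let p₁ = 0.727, p₀ = 0.483.
Under exogeneity alone the bounds on PN are max{0,(p₁−p₀)/p₁} ≤ PN ≤ min{1,(1−p₀)/p₁}.
  lower = (p₁ − p₀)/p₁ = 0.244 / 0.727 ≈ 0.3356
  upper = min{1, (1 − p₀)/p₁} = 0.517 / 0.727 ≈ 0.7111

0.336 ≤ PN ≤ 0.711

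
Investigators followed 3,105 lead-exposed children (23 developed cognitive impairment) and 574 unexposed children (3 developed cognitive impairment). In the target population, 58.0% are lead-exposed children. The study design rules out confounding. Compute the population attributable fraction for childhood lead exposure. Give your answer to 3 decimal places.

p₁ = P(outcome | exposed) = 23/3105 = 0.0074074
p₀ = P(outcome | unexposed) = 3/574 = 0.0052265
Overall risk P(Y=1) = π·p₁ + (1−π)·p₀ = 0.58×0.0074074 + 0.42×0.0052265 = 0.0064914.
Under exogeneity, PAF = [P(Y=1) − p₀] / P(Y=1).
PAF = (0.0064914 − 0.0052265) / 0.0064914 ≈ 0.1949

PAF ≈ 0.195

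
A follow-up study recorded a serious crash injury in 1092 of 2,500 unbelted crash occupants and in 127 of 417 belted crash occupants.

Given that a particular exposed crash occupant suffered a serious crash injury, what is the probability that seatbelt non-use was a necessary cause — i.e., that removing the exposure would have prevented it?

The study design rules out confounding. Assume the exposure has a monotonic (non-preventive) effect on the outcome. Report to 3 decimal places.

p₁ = P(outcome | exposed) = 1092/2500 = 0.4368
p₀ = P(outcome | unexposed) = 127/417 = 0.30456
Under exogeneity and monotonicity, PN = (p₁ − p₀) / p₁.
PN = (0.4368 − 0.30456) / 0.4368 = 0.13224 / 0.4368 ≈ 0.3028

PN ≈ 0.303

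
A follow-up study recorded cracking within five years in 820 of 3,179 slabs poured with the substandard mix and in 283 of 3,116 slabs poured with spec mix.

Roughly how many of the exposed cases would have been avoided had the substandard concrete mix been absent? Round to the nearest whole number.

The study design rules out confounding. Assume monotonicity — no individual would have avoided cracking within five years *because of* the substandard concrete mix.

p₁ = P(outcome | exposed) = 820/3179 = 0.25794
p₀ = P(outcome | unexposed) = 283/3116 = 0.090822
PN = (p₁ − p₀)/p₁ = (0.25794 − 0.090822) / 0.25794 ≈ 0.64790.
Attributable cases ≈ PN × (exposed cases) = 0.64790 × 820 ≈ 531.28.

about 531 cases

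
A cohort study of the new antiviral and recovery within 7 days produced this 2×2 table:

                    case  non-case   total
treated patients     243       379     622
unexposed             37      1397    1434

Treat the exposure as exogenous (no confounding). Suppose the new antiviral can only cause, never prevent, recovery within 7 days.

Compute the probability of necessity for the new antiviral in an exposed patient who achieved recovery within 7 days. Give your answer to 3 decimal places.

PN ≈ 0.934

p₁ = P(outcome | exposed) = 243/622 = 0.39068
p₀ = P(outcome | unexposed) = 37/1434 = 0.025802
Under exogeneity and monotonicity, PN = (p₁ − p₀)/p₁.
PN = (0.39068 − 0.025802) / 0.39068 ≈ 0.9340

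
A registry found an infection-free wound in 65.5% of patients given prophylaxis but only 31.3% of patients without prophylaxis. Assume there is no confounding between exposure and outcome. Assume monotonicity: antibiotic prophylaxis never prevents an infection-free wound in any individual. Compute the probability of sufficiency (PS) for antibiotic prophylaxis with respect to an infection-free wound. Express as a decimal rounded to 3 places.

p₁ = 0.655, p₀ = 0.313.
Under exogeneity and monotonicity, PS = (p₁ − p₀) / (1 − p₀).
PS = (0.655 − 0.313) / (1 − 0.313) = 0.342 / 0.687 ≈ 0.4978

PS ≈ 0.498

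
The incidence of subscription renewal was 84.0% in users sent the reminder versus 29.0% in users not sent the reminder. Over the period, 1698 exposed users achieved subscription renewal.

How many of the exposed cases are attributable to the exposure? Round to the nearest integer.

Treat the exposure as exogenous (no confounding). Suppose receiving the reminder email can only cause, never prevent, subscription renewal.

p₁ = 0.84, p₀ = 0.29.
PN = (p₁ − p₀)/p₁ = (0.84 − 0.29) / 0.84 ≈ 0.65476.
Attributable cases ≈ PN × (exposed cases) = 0.65476 × 1698 ≈ 1111.79.

about 1112 cases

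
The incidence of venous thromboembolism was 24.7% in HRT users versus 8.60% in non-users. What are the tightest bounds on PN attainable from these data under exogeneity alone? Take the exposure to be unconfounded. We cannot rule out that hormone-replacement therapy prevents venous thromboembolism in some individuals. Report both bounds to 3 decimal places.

p₁ = 0.247, p₀ = 0.086.
Under exogeneity alone the bounds on PN are max{0,(p₁−p₀)/p₁} ≤ PN ≤ min{1,(1−p₀)/p₁}.
  lower = (p₁ − p₀)/p₁ = 0.161 / 0.247 ≈ 0.6518
  upper = min{1, (1 − p₀)/p₁} = 0.914 / 0.247 ≈ 3.7004 → capped at 1

0.652 ≤ PN ≤ 1.000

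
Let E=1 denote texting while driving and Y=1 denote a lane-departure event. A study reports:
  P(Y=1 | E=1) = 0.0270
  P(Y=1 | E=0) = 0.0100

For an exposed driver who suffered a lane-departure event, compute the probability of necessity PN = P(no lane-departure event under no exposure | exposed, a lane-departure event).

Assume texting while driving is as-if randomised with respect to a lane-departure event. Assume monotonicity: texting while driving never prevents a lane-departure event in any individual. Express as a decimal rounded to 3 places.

PN ≈ 0.630

Let p₁ = 0.027, p₀ = 0.01.
Under exogeneity and monotonicity, PN = (p₁ − p₀) / p₁.
PN = (0.027 − 0.01) / 0.027 = 0.017 / 0.027 ≈ 0.6296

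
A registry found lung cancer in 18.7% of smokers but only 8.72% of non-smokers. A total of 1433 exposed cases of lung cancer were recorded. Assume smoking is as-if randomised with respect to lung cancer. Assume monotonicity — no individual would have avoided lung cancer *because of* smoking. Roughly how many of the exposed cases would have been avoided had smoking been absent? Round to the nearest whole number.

p₁ = 0.187, p₀ = 0.0872.
PN = (p₁ − p₀)/p₁ = (0.187 − 0.0872) / 0.187 ≈ 0.53369.
Attributable cases ≈ PN × (exposed cases) = 0.53369 × 1433 ≈ 764.78.

about 765 cases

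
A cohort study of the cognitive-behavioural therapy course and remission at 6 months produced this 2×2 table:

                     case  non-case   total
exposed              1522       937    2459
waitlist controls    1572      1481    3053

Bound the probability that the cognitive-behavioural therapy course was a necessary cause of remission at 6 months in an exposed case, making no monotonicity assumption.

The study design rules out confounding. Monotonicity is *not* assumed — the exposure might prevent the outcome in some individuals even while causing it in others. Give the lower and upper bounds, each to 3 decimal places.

0.168 ≤ PN ≤ 0.784

p₁ = P(outcome | exposed) = 1522/2459 = 0.61895
p₀ = P(outcome | unexposed) = 1572/3053 = 0.5149
Under exogeneity alone the bounds on PN are max{0,(p₁−p₀)/p₁} ≤ PN ≤ min{1,(1−p₀)/p₁}.
  lower = (p₁ − p₀)/p₁ = 0.10405 / 0.61895 ≈ 0.1681
  upper = min{1, (1 − p₀)/p₁} = 0.4851 / 0.61895 ≈ 0.7837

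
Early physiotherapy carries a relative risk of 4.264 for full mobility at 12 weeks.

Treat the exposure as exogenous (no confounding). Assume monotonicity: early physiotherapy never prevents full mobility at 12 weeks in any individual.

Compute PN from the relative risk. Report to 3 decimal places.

Under exogeneity and monotonicity, PN = (RR − 1) / RR = 1 − 1/RR.
PN = (4.264 − 1) / 4.264 = 3.264 / 4.264 ≈ 0.7655

PN ≈ 0.765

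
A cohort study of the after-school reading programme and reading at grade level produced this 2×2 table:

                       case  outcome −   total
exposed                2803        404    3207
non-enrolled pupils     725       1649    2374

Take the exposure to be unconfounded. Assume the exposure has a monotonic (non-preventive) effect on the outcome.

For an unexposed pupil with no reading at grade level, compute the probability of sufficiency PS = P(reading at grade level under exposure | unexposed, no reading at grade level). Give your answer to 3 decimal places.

p₁ = P(outcome | exposed) = 2803/3207 = 0.87403
p₀ = P(outcome | unexposed) = 725/2374 = 0.30539
Under exogeneity and monotonicity, PS = (p₁ − p₀)/(1 − p₀).
PS = (0.87403 − 0.30539) / 0.69461 ≈ 0.8186

PS ≈ 0.819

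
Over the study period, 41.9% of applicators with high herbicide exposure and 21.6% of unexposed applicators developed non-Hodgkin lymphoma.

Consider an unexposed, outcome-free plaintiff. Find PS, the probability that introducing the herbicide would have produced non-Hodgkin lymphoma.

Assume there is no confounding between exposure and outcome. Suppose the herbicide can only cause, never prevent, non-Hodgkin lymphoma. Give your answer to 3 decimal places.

PS ≈ 0.259

p₁ = 0.419, p₀ = 0.216.
Under exogeneity and monotonicity, PS = (p₁ − p₀) / (1 − p₀).
PS = (0.419 − 0.216) / (1 − 0.216) = 0.203 / 0.784 ≈ 0.2589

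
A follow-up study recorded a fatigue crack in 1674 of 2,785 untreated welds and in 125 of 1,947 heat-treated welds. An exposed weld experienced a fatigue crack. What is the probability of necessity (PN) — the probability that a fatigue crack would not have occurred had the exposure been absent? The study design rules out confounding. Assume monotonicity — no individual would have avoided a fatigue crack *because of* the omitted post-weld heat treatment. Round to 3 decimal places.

PN ≈ 0.893

p₁ = P(outcome | exposed) = 1674/2785 = 0.60108
p₀ = P(outcome | unexposed) = 125/1947 = 0.064201
Under exogeneity and monotonicity, PN = (p₁ − p₀) / p₁.
PN = (0.60108 − 0.064201) / 0.60108 = 0.53688 / 0.60108 ≈ 0.8932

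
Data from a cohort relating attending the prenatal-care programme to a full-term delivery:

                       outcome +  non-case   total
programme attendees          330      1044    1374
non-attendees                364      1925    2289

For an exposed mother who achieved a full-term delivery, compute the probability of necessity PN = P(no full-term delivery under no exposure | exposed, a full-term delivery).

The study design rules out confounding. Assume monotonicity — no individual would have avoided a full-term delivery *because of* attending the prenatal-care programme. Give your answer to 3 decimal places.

PN ≈ 0.338

p₁ = P(outcome | exposed) = 330/1374 = 0.24017
p₀ = P(outcome | unexposed) = 364/2289 = 0.15902
Under exogeneity and monotonicity, PN = (p₁ − p₀)/p₁.
PN = (0.24017 − 0.15902) / 0.24017 ≈ 0.3379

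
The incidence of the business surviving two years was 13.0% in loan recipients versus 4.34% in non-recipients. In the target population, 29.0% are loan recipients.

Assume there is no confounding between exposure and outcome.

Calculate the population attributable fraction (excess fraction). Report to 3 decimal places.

p₁ = 0.13, p₀ = 0.0434.
Overall risk P(Y=1) = π·p₁ + (1−π)·p₀ = 0.29×0.13 + 0.71×0.0434 = 0.068514.
Under exogeneity, PAF = [P(Y=1) − p₀] / P(Y=1).
PAF = (0.068514 − 0.0434) / 0.068514 ≈ 0.3666

PAF ≈ 0.367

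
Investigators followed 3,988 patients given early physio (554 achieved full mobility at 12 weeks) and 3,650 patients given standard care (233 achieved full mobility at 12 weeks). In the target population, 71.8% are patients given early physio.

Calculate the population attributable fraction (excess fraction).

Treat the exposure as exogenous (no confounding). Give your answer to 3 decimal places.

PAF ≈ 0.458

p₁ = P(outcome | exposed) = 554/3988 = 0.13892
p₀ = P(outcome | unexposed) = 233/3650 = 0.063836
Overall risk P(Y=1) = π·p₁ + (1−π)·p₀ = 0.718×0.13892 + 0.282×0.063836 = 0.11774.
Under exogeneity, PAF = [P(Y=1) − p₀] / P(Y=1).
PAF = (0.11774 − 0.063836) / 0.11774 ≈ 0.4578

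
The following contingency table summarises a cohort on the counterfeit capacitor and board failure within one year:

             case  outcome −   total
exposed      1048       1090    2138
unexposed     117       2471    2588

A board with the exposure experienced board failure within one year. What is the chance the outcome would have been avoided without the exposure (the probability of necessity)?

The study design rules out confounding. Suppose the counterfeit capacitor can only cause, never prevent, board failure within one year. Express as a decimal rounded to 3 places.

PN ≈ 0.908

p₁ = P(outcome | exposed) = 1048/2138 = 0.49018
p₀ = P(outcome | unexposed) = 117/2588 = 0.045209
Under exogeneity and monotonicity, PN = (p₁ − p₀) / p₁.
PN = (0.49018 − 0.045209) / 0.49018 = 0.44497 / 0.49018 ≈ 0.9078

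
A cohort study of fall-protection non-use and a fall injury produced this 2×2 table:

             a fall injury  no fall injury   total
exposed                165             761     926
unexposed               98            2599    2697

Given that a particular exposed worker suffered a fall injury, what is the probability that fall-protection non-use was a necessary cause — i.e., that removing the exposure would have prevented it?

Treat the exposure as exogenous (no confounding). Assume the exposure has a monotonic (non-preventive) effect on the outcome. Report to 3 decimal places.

PN ≈ 0.796

p₁ = P(outcome | exposed) = 165/926 = 0.17819
p₀ = P(outcome | unexposed) = 98/2697 = 0.036337
Under exogeneity and monotonicity, PN = (p₁ − p₀)/p₁.
PN = (0.17819 − 0.036337) / 0.17819 ≈ 0.7961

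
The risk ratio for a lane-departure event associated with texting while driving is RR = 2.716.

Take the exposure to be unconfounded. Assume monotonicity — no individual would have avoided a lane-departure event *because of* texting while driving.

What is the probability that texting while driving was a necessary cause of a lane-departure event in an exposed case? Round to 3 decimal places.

Under exogeneity and monotonicity, PN = (RR − 1) / RR = 1 − 1/RR.
PN = (2.716 − 1) / 2.716 = 1.716 / 2.716 ≈ 0.6318

PN ≈ 0.632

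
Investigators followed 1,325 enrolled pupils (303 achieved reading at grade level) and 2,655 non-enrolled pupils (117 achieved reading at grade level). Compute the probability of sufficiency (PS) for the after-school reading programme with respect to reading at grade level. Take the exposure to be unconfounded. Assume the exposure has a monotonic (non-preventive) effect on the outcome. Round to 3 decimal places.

p₁ = P(outcome | exposed) = 303/1325 = 0.22868
p₀ = P(outcome | unexposed) = 117/2655 = 0.044068
Under exogeneity and monotonicity, PS = (p₁ − p₀) / (1 − p₀).
PS = (0.22868 − 0.044068) / (1 − 0.044068) = 0.18461 / 0.95593 ≈ 0.1931

PS ≈ 0.193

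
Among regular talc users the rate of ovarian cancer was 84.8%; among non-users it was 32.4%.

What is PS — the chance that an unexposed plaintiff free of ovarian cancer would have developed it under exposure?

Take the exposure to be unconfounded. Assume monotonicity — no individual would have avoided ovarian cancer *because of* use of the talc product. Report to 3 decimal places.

p₁ = 0.848, p₀ = 0.324.
Under exogeneity and monotonicity, PS = (p₁ − p₀) / (1 − p₀).
PS = (0.848 − 0.324) / (1 − 0.324) = 0.524 / 0.676 ≈ 0.7751

PS ≈ 0.775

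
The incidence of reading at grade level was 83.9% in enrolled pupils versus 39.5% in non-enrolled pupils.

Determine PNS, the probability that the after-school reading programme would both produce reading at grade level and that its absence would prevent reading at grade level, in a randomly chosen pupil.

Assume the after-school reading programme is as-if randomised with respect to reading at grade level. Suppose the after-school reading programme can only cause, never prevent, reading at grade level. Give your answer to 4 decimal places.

p₁ = 0.839, p₀ = 0.395.
Under exogeneity and monotonicity, PNS = p₁ − p₀.
PNS = 0.839 − 0.395 = 0.444

PNS ≈ 0.4440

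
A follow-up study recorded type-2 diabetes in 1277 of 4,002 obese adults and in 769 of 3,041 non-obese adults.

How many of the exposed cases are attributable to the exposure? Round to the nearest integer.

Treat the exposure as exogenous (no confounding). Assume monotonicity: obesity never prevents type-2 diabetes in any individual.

p₁ = P(outcome | exposed) = 1277/4002 = 0.31909
p₀ = P(outcome | unexposed) = 769/3041 = 0.25288
PN = (p₁ − p₀)/p₁ = (0.31909 − 0.25288) / 0.31909 ≈ 0.20751.
Attributable cases ≈ PN × (exposed cases) = 0.20751 × 1277 ≈ 264.98.

about 265 cases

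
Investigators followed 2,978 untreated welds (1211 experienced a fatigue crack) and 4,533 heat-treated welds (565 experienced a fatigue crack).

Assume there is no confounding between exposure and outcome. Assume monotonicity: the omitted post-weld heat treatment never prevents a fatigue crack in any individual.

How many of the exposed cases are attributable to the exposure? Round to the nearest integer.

about 840 cases

p₁ = P(outcome | exposed) = 1211/2978 = 0.40665
p₀ = P(outcome | unexposed) = 565/4533 = 0.12464
PN = (p₁ − p₀)/p₁ = (0.40665 − 0.12464) / 0.40665 ≈ 0.69349.
Attributable cases ≈ PN × (exposed cases) = 0.69349 × 1211 ≈ 839.82.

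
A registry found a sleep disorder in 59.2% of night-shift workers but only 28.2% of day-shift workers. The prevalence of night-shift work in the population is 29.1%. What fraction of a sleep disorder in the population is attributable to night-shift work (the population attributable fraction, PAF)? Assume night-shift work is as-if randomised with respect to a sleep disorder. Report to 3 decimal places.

p₁ = 0.592, p₀ = 0.282.
Overall risk P(Y=1) = π·p₁ + (1−π)·p₀ = 0.291×0.592 + 0.709×0.282 = 0.37221.
Under exogeneity, PAF = [P(Y=1) − p₀] / P(Y=1).
PAF = (0.37221 − 0.282) / 0.37221 ≈ 0.2424

PAF ≈ 0.242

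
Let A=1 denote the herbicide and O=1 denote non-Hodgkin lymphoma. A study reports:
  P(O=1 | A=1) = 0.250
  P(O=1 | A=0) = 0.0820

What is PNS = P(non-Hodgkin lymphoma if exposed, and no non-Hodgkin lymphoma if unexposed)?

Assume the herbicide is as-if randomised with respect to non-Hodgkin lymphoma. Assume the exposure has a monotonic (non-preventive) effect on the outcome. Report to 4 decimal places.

PNS ≈ 0.1680

Let p₁ = 0.25, p₀ = 0.082.
Under exogeneity and monotonicity, PNS = p₁ − p₀.
PNS = 0.25 − 0.082 = 0.168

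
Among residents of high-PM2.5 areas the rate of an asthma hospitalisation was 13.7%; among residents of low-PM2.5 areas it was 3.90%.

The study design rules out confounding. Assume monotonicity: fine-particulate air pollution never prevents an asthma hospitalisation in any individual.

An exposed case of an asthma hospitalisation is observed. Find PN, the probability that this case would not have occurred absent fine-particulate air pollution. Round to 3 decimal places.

p₁ = 0.137, p₀ = 0.039.
Under exogeneity and monotonicity, PN = (p₁ − p₀) / p₁.
PN = (0.137 − 0.039) / 0.137 = 0.098 / 0.137 ≈ 0.7153

PN ≈ 0.715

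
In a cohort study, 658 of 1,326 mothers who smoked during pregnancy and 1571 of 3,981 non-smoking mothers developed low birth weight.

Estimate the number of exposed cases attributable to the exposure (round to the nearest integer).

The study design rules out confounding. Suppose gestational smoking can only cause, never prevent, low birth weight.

about 135 cases

p₁ = P(outcome | exposed) = 658/1326 = 0.49623
p₀ = P(outcome | unexposed) = 1571/3981 = 0.39462
PN = (p₁ − p₀)/p₁ = (0.49623 − 0.39462) / 0.49623 ≈ 0.20475.
Attributable cases ≈ PN × (exposed cases) = 0.20475 × 658 ≈ 134.73.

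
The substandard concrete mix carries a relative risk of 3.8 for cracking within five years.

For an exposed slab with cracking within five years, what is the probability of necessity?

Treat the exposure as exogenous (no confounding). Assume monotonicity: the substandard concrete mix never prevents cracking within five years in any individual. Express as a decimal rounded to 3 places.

Under exogeneity and monotonicity, PN = (RR − 1) / RR = 1 − 1/RR.
PN = (3.8 − 1) / 3.8 = 2.8 / 3.8 ≈ 0.7368

PN ≈ 0.737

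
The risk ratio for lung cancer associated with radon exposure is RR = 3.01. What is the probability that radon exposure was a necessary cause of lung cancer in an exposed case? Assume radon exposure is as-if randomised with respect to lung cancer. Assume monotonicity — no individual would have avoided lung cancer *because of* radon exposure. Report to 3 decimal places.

PN ≈ 0.668

Under exogeneity and monotonicity, PN = (RR − 1) / RR = 1 − 1/RR.
PN = (3.01 − 1) / 3.01 = 2.01 / 3.01 ≈ 0.6678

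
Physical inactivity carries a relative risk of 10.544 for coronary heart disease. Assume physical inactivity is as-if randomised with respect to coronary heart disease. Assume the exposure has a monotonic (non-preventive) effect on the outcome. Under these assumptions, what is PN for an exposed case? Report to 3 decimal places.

Under exogeneity and monotonicity, PN = (RR − 1) / RR = 1 − 1/RR.
PN = (10.544 − 1) / 10.544 = 9.544 / 10.544 ≈ 0.9052

PN ≈ 0.905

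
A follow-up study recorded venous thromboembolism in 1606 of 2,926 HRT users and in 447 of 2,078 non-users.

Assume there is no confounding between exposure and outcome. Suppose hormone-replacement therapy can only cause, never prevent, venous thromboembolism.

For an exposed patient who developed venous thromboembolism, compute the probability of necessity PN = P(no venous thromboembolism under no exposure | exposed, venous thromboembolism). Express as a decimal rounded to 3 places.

PN ≈ 0.608

p₁ = P(outcome | exposed) = 1606/2926 = 0.54887
p₀ = P(outcome | unexposed) = 447/2078 = 0.21511
Under exogeneity and monotonicity, PN = (p₁ − p₀) / p₁.
PN = (0.54887 − 0.21511) / 0.54887 = 0.33376 / 0.54887 ≈ 0.6081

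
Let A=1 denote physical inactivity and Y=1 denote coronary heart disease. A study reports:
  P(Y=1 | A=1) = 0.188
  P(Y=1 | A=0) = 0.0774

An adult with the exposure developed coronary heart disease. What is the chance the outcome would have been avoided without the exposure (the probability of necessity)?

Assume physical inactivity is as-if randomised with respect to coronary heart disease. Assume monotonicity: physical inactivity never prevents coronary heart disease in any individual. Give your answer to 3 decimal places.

PN ≈ 0.588

Let p₁ = 0.188, p₀ = 0.0774.
Under exogeneity and monotonicity, PN = (p₁ − p₀) / p₁.
PN = (0.188 − 0.0774) / 0.188 = 0.1106 / 0.188 ≈ 0.5883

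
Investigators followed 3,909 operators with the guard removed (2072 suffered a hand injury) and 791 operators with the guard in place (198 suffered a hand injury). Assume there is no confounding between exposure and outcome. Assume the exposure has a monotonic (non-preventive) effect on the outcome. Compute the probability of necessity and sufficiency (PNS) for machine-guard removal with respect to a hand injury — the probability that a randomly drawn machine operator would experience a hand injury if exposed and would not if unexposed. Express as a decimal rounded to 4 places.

PNS ≈ 0.2797

p₁ = P(outcome | exposed) = 2072/3909 = 0.53006
p₀ = P(outcome | unexposed) = 198/791 = 0.25032
Under exogeneity and monotonicity, PNS = p₁ − p₀.
PNS = 0.53006 − 0.25032 = 0.27974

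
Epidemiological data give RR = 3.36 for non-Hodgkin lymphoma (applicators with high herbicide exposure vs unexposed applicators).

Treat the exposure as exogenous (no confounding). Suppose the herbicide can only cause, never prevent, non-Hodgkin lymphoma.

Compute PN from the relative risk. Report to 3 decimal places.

Under exogeneity and monotonicity, PN = (RR − 1) / RR = 1 − 1/RR.
PN = (3.36 − 1) / 3.36 = 2.36 / 3.36 ≈ 0.7024

PN ≈ 0.702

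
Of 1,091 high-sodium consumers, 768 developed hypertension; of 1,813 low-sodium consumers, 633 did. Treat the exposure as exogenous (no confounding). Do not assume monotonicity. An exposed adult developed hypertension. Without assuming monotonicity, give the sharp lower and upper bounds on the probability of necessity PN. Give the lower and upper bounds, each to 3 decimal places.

p₁ = P(outcome | exposed) = 768/1091 = 0.70394
p₀ = P(outcome | unexposed) = 633/1813 = 0.34915
Under exogeneity alone the bounds on PN are max{0,(p₁−p₀)/p₁} ≤ PN ≤ min{1,(1−p₀)/p₁}.
  lower = (p₁ − p₀)/p₁ = 0.3548 / 0.70394 ≈ 0.5040
  upper = min{1, (1 − p₀)/p₁} = 0.65085 / 0.70394 ≈ 0.9246

0.504 ≤ PN ≤ 0.925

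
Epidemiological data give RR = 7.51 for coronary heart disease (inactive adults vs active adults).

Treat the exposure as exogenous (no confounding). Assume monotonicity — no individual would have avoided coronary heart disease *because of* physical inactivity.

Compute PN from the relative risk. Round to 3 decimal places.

Under exogeneity and monotonicity, PN = (RR − 1) / RR = 1 − 1/RR.
PN = (7.51 − 1) / 7.51 = 6.51 / 7.51 ≈ 0.8668

PN ≈ 0.867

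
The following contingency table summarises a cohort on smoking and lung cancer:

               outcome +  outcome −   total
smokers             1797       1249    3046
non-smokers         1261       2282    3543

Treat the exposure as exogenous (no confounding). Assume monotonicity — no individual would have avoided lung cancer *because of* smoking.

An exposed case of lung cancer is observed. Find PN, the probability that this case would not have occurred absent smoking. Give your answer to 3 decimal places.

PN ≈ 0.397

p₁ = P(outcome | exposed) = 1797/3046 = 0.58995
p₀ = P(outcome | unexposed) = 1261/3543 = 0.35591
Under exogeneity and monotonicity, PN = (p₁ − p₀) / p₁.
PN = (0.58995 − 0.35591) / 0.58995 = 0.23404 / 0.58995 ≈ 0.3967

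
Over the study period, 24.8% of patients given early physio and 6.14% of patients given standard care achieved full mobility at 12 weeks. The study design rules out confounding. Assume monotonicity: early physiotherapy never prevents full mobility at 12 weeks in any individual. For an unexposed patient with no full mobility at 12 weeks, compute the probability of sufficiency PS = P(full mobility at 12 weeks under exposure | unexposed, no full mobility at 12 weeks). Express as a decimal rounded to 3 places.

PS ≈ 0.199

p₁ = 0.248, p₀ = 0.0614.
Under exogeneity and monotonicity, PS = (p₁ − p₀) / (1 − p₀).
PS = (0.248 − 0.0614) / (1 − 0.0614) = 0.1866 / 0.9386 ≈ 0.1988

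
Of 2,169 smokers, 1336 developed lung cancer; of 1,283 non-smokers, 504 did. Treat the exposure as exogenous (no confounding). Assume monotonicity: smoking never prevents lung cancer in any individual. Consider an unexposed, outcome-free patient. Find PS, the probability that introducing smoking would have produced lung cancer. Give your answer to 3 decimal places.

PS ≈ 0.367

p₁ = P(outcome | exposed) = 1336/2169 = 0.61595
p₀ = P(outcome | unexposed) = 504/1283 = 0.39283
Under exogeneity and monotonicity, PS = (p₁ − p₀) / (1 − p₀).
PS = (0.61595 − 0.39283) / (1 − 0.39283) = 0.22312 / 0.60717 ≈ 0.3675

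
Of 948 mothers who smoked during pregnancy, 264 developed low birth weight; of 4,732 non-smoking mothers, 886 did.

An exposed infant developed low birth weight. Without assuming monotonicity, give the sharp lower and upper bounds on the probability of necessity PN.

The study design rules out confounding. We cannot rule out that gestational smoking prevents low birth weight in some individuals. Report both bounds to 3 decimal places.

0.328 ≤ PN ≤ 1.000

p₁ = P(outcome | exposed) = 264/948 = 0.27848
p₀ = P(outcome | unexposed) = 886/4732 = 0.18724
Under exogeneity alone the bounds on PN are max{0,(p₁−p₀)/p₁} ≤ PN ≤ min{1,(1−p₀)/p₁}.
  lower = (p₁ − p₀)/p₁ = 0.091245 / 0.27848 ≈ 0.3277
  upper = min{1, (1 − p₀)/p₁} = 0.81276 / 0.27848 ≈ 2.9186 → capped at 1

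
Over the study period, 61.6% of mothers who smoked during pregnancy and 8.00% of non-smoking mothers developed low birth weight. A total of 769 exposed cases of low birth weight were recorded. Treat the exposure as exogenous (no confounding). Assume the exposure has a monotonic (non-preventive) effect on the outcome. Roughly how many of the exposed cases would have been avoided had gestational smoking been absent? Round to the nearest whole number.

p₁ = 0.616, p₀ = 0.08.
PN = (p₁ − p₀)/p₁ = (0.616 − 0.08) / 0.616 ≈ 0.87013.
Attributable cases ≈ PN × (exposed cases) = 0.87013 × 769 ≈ 669.13.

about 669 cases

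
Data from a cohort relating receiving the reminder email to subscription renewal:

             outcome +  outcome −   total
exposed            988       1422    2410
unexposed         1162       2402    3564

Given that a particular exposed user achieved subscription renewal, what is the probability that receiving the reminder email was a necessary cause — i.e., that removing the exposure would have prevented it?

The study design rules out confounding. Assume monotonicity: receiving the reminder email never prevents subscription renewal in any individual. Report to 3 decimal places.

PN ≈ 0.205

p₁ = P(outcome | exposed) = 988/2410 = 0.40996
p₀ = P(outcome | unexposed) = 1162/3564 = 0.32604
Under exogeneity and monotonicity, PN = (p₁ − p₀)/p₁.
PN = (0.40996 − 0.32604) / 0.40996 ≈ 0.2047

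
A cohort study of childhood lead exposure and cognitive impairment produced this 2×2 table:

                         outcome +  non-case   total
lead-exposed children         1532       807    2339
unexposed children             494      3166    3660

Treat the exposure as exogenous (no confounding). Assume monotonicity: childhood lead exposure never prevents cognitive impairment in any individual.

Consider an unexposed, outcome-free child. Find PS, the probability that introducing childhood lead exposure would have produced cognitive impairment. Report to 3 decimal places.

PS ≈ 0.601

p₁ = P(outcome | exposed) = 1532/2339 = 0.65498
p₀ = P(outcome | unexposed) = 494/3660 = 0.13497
Under exogeneity and monotonicity, PS = (p₁ − p₀)/(1 − p₀).
PS = (0.65498 − 0.13497) / 0.86503 ≈ 0.6011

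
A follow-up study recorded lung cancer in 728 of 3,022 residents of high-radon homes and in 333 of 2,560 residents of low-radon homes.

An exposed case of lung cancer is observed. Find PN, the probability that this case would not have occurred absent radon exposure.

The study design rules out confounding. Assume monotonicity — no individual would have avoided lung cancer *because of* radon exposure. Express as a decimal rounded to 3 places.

PN ≈ 0.460

p₁ = P(outcome | exposed) = 728/3022 = 0.2409
p₀ = P(outcome | unexposed) = 333/2560 = 0.13008
Under exogeneity and monotonicity, PN = (p₁ − p₀) / p₁.
PN = (0.2409 − 0.13008) / 0.2409 = 0.11082 / 0.2409 ≈ 0.4600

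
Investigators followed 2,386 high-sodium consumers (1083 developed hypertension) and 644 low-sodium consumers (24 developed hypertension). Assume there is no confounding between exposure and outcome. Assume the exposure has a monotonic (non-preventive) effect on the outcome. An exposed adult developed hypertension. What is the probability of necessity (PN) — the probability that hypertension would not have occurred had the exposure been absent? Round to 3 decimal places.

p₁ = P(outcome | exposed) = 1083/2386 = 0.4539
p₀ = P(outcome | unexposed) = 24/644 = 0.037267
Under exogeneity and monotonicity, PN = (p₁ − p₀) / p₁.
PN = (0.4539 − 0.037267) / 0.4539 = 0.41663 / 0.4539 ≈ 0.9179

PN ≈ 0.918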